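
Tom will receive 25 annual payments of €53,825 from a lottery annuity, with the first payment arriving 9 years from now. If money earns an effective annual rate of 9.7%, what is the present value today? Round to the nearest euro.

€238,436

PV at t=8 (ordinary 25-year annuity): 53825 × a(25|0.097) = 53825 × 9.290540 = 500,063.3255
PV₀ = 500,063.3255 / (1+0.097)^8 = 500,063.3255 / 2.097264 = 238,436.0860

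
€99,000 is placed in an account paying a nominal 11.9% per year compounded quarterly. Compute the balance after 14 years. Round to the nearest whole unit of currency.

With 4 periods per year: i = 0.02975, n = 56.
FV = PV·(1+i)^n = 99,000 × 5.163936 = 511,229.6452

€511,230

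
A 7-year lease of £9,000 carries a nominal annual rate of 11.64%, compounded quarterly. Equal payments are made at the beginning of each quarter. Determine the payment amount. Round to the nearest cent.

£460.96

Periodic rate i = 0.1164/4 = 0.0291; n = 7 × 4 = 28 periods.
PMT = 9000 / ( [1 − (1+0.0291)^(−28)] / 0.0291 × (1+i) ) = 9000 / 19.524362 = 460.9626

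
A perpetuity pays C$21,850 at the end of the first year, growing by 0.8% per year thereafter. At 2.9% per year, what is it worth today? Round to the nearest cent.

C$1,040,476.19

PV = PMT / (i − g) = 21850 / (0.029 − 0.008) = 21850 / 0.021000 = 1,040,476.1905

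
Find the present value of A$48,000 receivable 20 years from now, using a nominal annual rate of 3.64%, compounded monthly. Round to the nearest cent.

A$23,203.50

With 12 periods per year: i = 0.00303333, n = 240.
Discount factor = (1+0.00303333)^(−240) = 0.483406; PV = 48,000 × 0.483406 = 23,203.4951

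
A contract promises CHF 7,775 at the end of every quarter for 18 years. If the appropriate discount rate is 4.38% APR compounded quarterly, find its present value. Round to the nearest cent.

With 4 periods per year: i = 0.01095, n = 72.
Annuity factor a(72|0.01095) = 49.632543; PV = 7775 × 49.632543 = 385,893.0218

CHF 385,893.02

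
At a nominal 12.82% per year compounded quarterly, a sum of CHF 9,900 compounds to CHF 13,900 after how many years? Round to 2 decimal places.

2.69 years

Periodic rate i = 0.1282/4 = 0.03205.
n = ln(13900/9900) / ln(1+0.03205) = ln(1.40404) / 0.031547 = 10.7571 quarters
= 10.7571/4 years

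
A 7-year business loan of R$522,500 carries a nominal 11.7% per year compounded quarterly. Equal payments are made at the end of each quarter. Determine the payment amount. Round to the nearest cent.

i = 0.117/4 = 0.02925 per quarter; n = 7·4 = 28.
Annuity-PV factor = 18.937340; PMT = 522500 / 18.937340 = 27,590.9921

R$27,590.99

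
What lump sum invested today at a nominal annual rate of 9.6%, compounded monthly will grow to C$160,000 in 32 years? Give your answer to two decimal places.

Periodic rate i = 0.096/12 = 0.008; n = 32 × 12 = 384 periods.
PV = 160,000 / (1 + 0.008)^384 = 160,000 / 21.322805 = 7,503.7033

C$7,503.70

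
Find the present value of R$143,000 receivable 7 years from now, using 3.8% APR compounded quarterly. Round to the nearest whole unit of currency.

R$109,738

Periodic rate i = 0.038/4 = 0.0095; n = 7 × 4 = 28 periods.
PV = 143,000 / (1 + 0.0095)^28 = 143,000 / 1.303098 = 109,738.4914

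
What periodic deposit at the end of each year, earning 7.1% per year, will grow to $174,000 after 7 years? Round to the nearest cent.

FV-annuity factor = 8.680508; PMT = 174000 / 8.680508 = 20,044.9091

$20,044.91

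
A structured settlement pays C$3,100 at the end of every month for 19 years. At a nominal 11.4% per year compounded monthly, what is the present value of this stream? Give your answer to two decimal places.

With 12 periods per year: i = 0.0095, n = 228.
PV = 3100 × [1 − (1+0.0095)^(−228)] / 0.0095 = 3100 × 93.072288 = 288,524.0936

C$288,524.09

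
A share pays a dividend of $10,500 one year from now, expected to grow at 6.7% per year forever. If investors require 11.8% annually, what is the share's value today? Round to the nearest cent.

$205,882.35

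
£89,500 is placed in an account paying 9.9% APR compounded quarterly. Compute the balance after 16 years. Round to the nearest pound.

£427,928

With 4 periods per year: i = 0.02475, n = 64.
89,500 × (1+0.02475)^64 = 89,500 × 4.781315 = 427,927.6636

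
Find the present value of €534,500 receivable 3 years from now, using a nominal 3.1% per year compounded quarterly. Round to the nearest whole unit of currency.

Periodic rate i = 0.031/4 = 0.00775; n = 3 × 4 = 12 periods.
PV = FV·(1+i)^(−n) = 534,500 × 0.911520 = 487,207.5701

€487,208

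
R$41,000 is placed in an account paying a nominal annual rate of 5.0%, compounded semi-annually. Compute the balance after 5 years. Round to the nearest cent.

Periodic rate i = 0.05/2 = 0.025; n = 5 × 2 = 10 periods.
FV = 41,000 × (1 + 0.025)^10 = 52,483.4663

R$52,483.47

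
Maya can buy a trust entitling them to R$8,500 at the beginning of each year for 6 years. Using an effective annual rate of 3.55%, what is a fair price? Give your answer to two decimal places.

R$46,823.66

PV = PMT · [1 − (1+i)^(−n)] / i × (1+i) = 8500 · 5.508666 = 46,823.6604
(Beginning-of-period payments → annuity-due factor ×(1+i).)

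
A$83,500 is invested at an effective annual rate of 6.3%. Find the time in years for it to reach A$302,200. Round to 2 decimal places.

21.05 years

n = ln(302200/83500) / ln(1+0.063) = ln(3.61916) / 0.061095 = 21.0531 years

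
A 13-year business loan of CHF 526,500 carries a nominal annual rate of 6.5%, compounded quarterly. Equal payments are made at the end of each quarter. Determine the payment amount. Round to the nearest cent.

CHF 15,075.59

Periodic rate i = 0.065/4 = 0.01625; n = 13 × 4 = 52 periods.
Annuity-PV factor = 34.924006; PMT = 526500 / 34.924006 = 15,075.5902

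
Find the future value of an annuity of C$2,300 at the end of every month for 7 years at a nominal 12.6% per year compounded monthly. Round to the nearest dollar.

C$307,684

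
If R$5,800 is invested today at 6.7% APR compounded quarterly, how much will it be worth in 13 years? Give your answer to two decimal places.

R$13,758.32

Periodic rate i = 0.067/4 = 0.01675; n = 13 × 4 = 52 periods.
FV = PV·(1+i)^n = 5,800 × 2.372124 = 13,758.3201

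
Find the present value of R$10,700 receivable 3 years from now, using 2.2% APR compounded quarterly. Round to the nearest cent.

With 4 periods per year: i = 0.0055, n = 12.
PV = 10,700 / (1 + 0.0055)^12 = 10,700 / 1.068034 = 10,018.4118

R$10,018.41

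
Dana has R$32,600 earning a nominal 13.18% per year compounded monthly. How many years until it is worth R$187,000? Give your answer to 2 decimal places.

13.33 years

Periodic rate i = 0.1318/12 = 0.0109833.
n = ln(187000/32600) / ln(1+0.0109833) = ln(5.73620) / 0.010923 = 159.9124 months
= 159.9124/12 years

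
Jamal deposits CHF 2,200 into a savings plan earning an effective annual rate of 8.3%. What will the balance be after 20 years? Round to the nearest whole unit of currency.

CHF 10,839

FV = 2,200 × (1 + 0.083)^20 = 10,839.0648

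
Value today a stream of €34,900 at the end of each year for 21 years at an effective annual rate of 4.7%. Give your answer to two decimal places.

Annuity factor a(21|0.047) = 13.166578; PV = 34900 × 13.166578 = 459,513.5576

€459,513.56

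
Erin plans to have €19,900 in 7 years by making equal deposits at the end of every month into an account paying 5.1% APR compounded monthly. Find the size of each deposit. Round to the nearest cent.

i = 0.051/12 = 0.00425 per month; n = 7·12 = 84.
PMT = 19900 / ( [(1+0.00425)^84 − 1] / 0.00425 ) = 19900 / 100.695350 = 197.6258

€197.63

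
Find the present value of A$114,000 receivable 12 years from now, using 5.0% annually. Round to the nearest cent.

A$63,479.47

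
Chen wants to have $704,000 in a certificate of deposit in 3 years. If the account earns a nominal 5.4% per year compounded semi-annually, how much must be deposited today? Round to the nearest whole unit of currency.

$599,998

Periodic rate i = 0.054/2 = 0.027; n = 3 × 2 = 6 periods.
Discount factor = (1+0.027)^(−6) = 0.852270; PV = 704,000 × 0.852270 = 599,998.2692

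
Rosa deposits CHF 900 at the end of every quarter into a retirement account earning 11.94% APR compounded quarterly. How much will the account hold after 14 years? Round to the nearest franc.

i = 0.1194/4 = 0.02985 per quarter; n = 14·4 = 56.
FV = 900 × [(1+0.02985)^56 − 1] / 0.02985 = 900 × 140.438644 = 126,394.7795

CHF 126,395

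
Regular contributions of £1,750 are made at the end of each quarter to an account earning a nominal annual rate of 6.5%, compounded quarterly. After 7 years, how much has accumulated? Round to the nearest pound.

With 4 periods per year: i = 0.01625, n = 28.
FV = 1750 × [(1+0.01625)^28 − 1] / 0.01625 = 1750 × 35.102730 = 61,429.7773

£61,430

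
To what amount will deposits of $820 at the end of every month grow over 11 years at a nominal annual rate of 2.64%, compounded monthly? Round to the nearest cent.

With 12 periods per year: i = 0.0022, n = 132.
Accumulation factor s(132|0.0022) = 152.970809; FV = 820 × 152.970809 = 125,436.0635

$125,436.06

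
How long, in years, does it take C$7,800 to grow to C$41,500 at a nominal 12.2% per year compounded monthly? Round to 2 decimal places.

Periodic rate i = 0.122/12 = 0.0101667.
n = ln(41500/7800) / ln(1+0.0101667) = ln(5.32051) / 0.010115 = 165.2511 months
= 165.2511/12 years

13.77 years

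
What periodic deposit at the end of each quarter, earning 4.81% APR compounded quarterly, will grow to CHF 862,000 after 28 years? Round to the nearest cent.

Periodic rate i = 0.0481/4 = 0.012025; n = 28 × 4 = 112 periods.
PMT = 862000 / ( [(1+0.012025)^112 − 1] / 0.012025 ) = 862000 / 234.040448 = 3,683.1240

CHF 3,683.12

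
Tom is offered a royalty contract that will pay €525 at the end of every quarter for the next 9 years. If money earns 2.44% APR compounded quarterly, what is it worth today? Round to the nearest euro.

€16,923

With 4 periods per year: i = 0.0061, n = 36.
PV = 525 × [1 − (1+0.0061)^(−36)] / 0.0061 = 525 × 32.233509 = 16,922.5920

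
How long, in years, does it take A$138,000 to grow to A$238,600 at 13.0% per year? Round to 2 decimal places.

4.48 years

n = ln(238600/138000) / ln(1+0.13) = ln(1.72899) / 0.122218 = 4.4800 years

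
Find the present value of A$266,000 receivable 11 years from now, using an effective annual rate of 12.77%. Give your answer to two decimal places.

Discount factor = (1+0.1277)^(−11) = 0.266606; PV = 266,000 × 0.266606 = 70,917.3097

A$70,917.31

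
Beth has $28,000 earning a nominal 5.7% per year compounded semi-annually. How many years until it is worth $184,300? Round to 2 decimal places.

33.53 years

Periodic rate i = 0.057/2 = 0.0285.
(1+i)^n = 184300/28000 = 6.58214, so n = ln 6.58214 / ln 1.0285 = 67.0557 half-years
= 67.0557/2 years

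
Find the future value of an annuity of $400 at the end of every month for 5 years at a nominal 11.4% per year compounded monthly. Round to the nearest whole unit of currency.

$32,148

With 12 periods per year: i = 0.0095, n = 60.
FV = PMT · [(1+i)^n − 1] / i = 400 · 80.370102 = 32,148.0408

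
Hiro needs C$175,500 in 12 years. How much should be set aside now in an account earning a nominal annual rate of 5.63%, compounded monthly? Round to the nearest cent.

C$89,444.56

i = 0.0563/12 = 0.00469167 per month; n = 12·12 = 144.
Discount factor = (1+0.00469167)^(−144) = 0.509656; PV = 175,500 × 0.509656 = 89,444.5561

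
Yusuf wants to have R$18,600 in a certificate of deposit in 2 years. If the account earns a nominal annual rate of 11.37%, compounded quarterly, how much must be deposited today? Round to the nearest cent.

R$14,863.87

Periodic rate i = 0.1137/4 = 0.028425; n = 2 × 4 = 8 periods.
PV = FV·(1+i)^(−n) = 18,600 × 0.799133 = 14,863.8715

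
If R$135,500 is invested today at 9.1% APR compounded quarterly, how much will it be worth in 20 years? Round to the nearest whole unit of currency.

With 4 periods per year: i = 0.02275, n = 80.
135,500 × (1+0.02275)^80 = 135,500 × 6.047266 = 819,404.5079

R$819,405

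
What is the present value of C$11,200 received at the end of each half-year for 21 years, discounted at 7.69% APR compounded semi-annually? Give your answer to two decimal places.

i = 0.0769/2 = 0.03845 per half-year; n = 21·2 = 42.
PV = PMT · [1 − (1+i)^(−n)] / i = 11200 · 20.675573 = 231,566.4138

C$231,566.41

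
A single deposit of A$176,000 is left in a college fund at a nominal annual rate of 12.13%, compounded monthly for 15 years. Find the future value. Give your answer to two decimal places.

With 12 periods per year: i = 0.0101083, n = 180.
FV = PV·(1+i)^n = 176,000 × 6.112681 = 1,075,831.8378

A$1,075,831.84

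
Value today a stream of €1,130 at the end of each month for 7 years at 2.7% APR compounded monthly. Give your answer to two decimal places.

€86,401.17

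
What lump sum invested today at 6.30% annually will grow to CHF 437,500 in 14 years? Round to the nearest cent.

PV = FV·(1+i)^(−n) = 437,500 × 0.425142 = 185,999.7472

CHF 185,999.75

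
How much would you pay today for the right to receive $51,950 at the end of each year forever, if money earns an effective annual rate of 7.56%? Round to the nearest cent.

$687,169.31

PV = C/r = 51950/0.0756 = 687,169.3122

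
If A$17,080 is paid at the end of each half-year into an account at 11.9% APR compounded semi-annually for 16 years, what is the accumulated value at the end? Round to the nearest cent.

i = 0.119/2 = 0.0595 per half-year; n = 16·2 = 32.
FV = PMT · [(1+i)^n − 1] / i = 17080 · 90.028335 = 1,537,683.9572

A$1,537,683.96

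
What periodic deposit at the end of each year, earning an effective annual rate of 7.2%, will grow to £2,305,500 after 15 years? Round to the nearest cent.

FV-annuity factor = 25.519555; PMT = 2.3055e+06 / 25.519555 = 90,342.4852

£90,342.49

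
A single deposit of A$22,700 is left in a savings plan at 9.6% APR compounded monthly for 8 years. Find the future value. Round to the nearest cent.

With 12 periods per year: i = 0.008, n = 96.
22,700 × (1+0.008)^96 = 22,700 × 2.148875 = 48,779.4545

A$48,779.45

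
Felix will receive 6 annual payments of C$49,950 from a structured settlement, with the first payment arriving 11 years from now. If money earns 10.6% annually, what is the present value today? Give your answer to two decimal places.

C$78,055.11

PV at t=10 (ordinary 6-year annuity): 49950 × a(6|0.106) = 49950 × 4.279737 = 213,772.8765
Discount back 10 years: 213,772.8765 × (1+0.106)^(−10) = 213,772.8765 × 0.365131 = 78,055.1084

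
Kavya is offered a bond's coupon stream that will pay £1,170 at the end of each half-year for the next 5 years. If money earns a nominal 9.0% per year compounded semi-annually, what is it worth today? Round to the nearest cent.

i = 0.09/2 = 0.045 per half-year; n = 5·2 = 10.
PV = PMT · [1 − (1+i)^(−n)] / i = 1170 · 7.912718 = 9,257.8803

£9,257.88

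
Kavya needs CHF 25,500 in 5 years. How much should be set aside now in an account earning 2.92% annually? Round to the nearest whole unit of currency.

CHF 22,082

Discount factor = (1+0.0292)^(−5) = 0.865967; PV = 25,500 × 0.865967 = 22,082.1468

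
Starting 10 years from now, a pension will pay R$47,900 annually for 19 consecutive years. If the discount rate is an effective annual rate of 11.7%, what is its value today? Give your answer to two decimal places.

R$132,763.29

PV at t=9 (ordinary 19-year annuity): 47900 × a(19|0.117) = 47900 × 7.502760 = 359,382.2075
PV₀ = 359,382.2075 / (1+0.117)^9 = 359,382.2075 / 2.706940 = 132,763.2924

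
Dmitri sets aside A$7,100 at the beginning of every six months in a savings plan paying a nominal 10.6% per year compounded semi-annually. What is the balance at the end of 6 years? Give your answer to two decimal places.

A$121,088.61

With 2 periods per year: i = 0.053, n = 12.
FV = PMT · [(1+i)^n − 1] / i × (1+i) = 7100 · 17.054733 = 121,088.6066
(annuity-due: payments at period start, so ×(1+i).)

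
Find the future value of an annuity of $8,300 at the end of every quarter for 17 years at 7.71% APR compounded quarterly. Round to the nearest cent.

With 4 periods per year: i = 0.019275, n = 68.
Accumulation factor s(68|0.019275) = 138.147908; FV = 8300 × 138.147908 = 1,146,627.6397

$1,146,627.64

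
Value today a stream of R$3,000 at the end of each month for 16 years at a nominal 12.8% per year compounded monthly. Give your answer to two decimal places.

i = 0.128/12 = 0.0106667 per month; n = 16·12 = 192.
PV = 3000 × [1 − (1+0.0106667)^(−192)] / 0.0106667 = 3000 × 81.525070 = 244,575.2112

R$244,575.21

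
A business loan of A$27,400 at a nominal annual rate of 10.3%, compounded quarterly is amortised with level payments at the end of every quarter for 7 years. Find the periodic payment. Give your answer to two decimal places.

A$1,385.40

With 4 periods per year: i = 0.02575, n = 28.
PMT = 27400 / ( [1 − (1+0.02575)^(−28)] / 0.02575 ) = 27400 / 19.777709 = 1,385.3980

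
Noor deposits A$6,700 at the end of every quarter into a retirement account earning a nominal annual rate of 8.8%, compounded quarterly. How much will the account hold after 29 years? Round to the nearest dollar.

i = 0.088/4 = 0.022 per quarter; n = 29·4 = 116.
FV = PMT · [(1+i)^n − 1] / i = 6700 · 521.934873 = 3,496,963.6463

A$3,496,964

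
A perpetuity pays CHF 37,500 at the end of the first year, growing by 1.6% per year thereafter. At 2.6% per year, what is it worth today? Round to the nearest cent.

PV = D₁/(r − g) = 37500/(0.026 − 0.016) = 3,750,000.0000

CHF 3,750,000.00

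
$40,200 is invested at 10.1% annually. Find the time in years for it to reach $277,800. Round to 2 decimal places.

20.09 years

(1+i)^n = 277800/40200 = 6.91045, so n = ln 6.91045 / ln 1.101 = 20.0900 years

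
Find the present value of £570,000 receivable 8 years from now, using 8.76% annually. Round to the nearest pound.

£291,153

PV = FV·(1+i)^(−n) = 570,000 × 0.510795 = 291,152.9966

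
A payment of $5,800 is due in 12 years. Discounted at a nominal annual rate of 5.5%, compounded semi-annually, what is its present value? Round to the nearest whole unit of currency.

$3,025

With 2 periods per year: i = 0.0275, n = 24.
PV = 5,800 / (1 + 0.0275)^24 = 5,800 / 1.917626 = 3,024.5729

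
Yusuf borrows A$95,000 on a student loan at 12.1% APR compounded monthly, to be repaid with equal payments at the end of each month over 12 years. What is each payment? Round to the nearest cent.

A$1,253.51

i = 0.121/12 = 0.0100833 per month; n = 12·12 = 144.
Annuity-PV factor = 75.787425; PMT = 95000 / 75.787425 = 1,253.5061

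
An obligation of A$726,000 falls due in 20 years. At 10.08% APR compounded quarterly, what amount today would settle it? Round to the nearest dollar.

Periodic rate i = 0.1008/4 = 0.0252; n = 20 × 4 = 80 periods.
PV = 726,000 / (1 + 0.0252)^80 = 726,000 / 7.322979 = 99,139.9783

A$99,140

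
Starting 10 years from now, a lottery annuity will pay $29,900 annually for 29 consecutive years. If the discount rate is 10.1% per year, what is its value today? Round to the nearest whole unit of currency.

$116,881

Value one period before first payment (t=9): 29900 × [1 − (1+0.101)^(−29)] / 0.101 = 29900 × 9.293070 = 277,862.7983
Discount back 9 years: 277,862.7983 × (1+0.101)^(−9) = 277,862.7983 × 0.420643 = 116,881.1657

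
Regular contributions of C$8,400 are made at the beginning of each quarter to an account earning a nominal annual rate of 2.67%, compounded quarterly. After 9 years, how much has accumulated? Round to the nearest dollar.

C$342,823

i = 0.0267/4 = 0.006675 per quarter; n = 9·4 = 36.
Accumulation factor s(36|0.006675) × (1+i) = 40.812287; FV = 8400 × 40.812287 = 342,823.2079
(Beginning-of-period payments → annuity-due factor ×(1+i).)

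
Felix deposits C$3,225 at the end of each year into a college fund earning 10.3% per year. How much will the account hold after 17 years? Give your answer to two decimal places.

Accumulation factor s(17|0.103) = 41.689294; FV = 3225 × 41.689294 = 134,447.9722

C$134,447.97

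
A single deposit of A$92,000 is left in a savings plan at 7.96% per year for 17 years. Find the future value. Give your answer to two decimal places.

92,000 × (1+0.0796)^17 = 92,000 × 3.676791 = 338,264.7300

A$338,264.73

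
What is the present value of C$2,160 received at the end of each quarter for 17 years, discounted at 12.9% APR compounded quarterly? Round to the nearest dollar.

Periodic rate i = 0.129/4 = 0.03225; n = 17 × 4 = 68 periods.
PV = 2160 × [1 − (1+0.03225)^(−68)] / 0.03225 = 2160 × 27.425982 = 59,240.1217

C$59,240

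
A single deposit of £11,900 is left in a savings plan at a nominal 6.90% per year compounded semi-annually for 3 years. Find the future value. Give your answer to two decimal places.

i = 0.069/2 = 0.0345 per half-year; n = 3·2 = 6.
FV = 11,900 × (1 + 0.0345)^6 = 14,585.7892

£14,585.79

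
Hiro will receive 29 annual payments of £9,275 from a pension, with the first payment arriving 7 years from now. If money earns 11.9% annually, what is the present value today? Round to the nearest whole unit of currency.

£38,177

PV at t=6 (ordinary 29-year annuity): 9275 × a(29|0.119) = 9275 × 8.080972 = 74,951.0163
PV₀ = 74,951.0163 / (1+0.119)^6 = 74,951.0163 / 1.963272 = 38,176.5789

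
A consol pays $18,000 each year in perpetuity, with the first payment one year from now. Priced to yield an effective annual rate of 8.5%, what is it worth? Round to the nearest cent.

$211,764.71

PV = PMT / i = 18000 / 0.085 = 211,764.7059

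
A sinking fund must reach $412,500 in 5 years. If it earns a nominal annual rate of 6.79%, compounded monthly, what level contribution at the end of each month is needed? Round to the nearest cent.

Periodic rate i = 0.0679/12 = 0.00565833; n = 5 × 12 = 60 periods.
FV-annuity factor = 71.205105; PMT = 412500 / 71.205105 = 5,793.1239

$5,793.12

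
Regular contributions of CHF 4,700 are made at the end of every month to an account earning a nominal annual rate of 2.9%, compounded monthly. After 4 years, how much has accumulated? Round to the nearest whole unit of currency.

CHF 238,900

i = 0.029/12 = 0.00241667 per month; n = 4·12 = 48.
FV = 4700 × [(1+0.00241667)^48 − 1] / 0.00241667 = 4700 × 50.829819 = 238,900.1501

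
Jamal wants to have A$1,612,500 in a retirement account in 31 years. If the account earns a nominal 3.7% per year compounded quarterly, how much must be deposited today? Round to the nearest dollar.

A$514,818

With 4 periods per year: i = 0.00925, n = 124.
PV = FV·(1+i)^(−n) = 1,612,500 × 0.319267 = 514,817.9976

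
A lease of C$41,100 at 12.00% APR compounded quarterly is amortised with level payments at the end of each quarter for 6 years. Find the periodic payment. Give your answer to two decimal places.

C$2,426.85

With 4 periods per year: i = 0.03, n = 24.
Annuity-PV factor = 16.935542; PMT = 41100 / 16.935542 = 2,426.8488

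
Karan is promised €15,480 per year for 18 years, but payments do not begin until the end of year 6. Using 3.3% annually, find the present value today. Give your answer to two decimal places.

€176,495.04

Value one period before first payment (t=5): 15480 × [1 − (1+0.033)^(−18)] / 0.033 = 15480 × 13.411061 = 207,603.2308
PV₀ = 207,603.2308 / (1+0.033)^5 = 207,603.2308 / 1.176255 = 176,495.0380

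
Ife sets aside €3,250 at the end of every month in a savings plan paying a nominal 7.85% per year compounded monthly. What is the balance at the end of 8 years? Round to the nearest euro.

With 12 periods per year: i = 0.00654167, n = 96.
FV = PMT · [(1+i)^n − 1] / i = 3250 · 132.998319 = 432,244.5360

€432,245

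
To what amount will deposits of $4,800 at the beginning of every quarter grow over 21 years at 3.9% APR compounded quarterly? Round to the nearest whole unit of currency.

$625,983

With 4 periods per year: i = 0.00975, n = 84.
FV = PMT · [(1+i)^n − 1] / i × (1+i) = 4800 · 130.413152 = 625,983.1299
(Beginning-of-period payments → annuity-due factor ×(1+i).)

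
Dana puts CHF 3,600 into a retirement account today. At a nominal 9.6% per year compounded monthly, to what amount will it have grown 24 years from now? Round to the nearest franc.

Periodic rate i = 0.096/12 = 0.008; n = 24 × 12 = 288 periods.
FV = PV·(1+i)^n = 3,600 × 9.922777 = 35,721.9985

CHF 35,722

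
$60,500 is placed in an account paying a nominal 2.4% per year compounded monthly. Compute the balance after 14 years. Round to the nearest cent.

i = 0.024/12 = 0.002 per month; n = 14·12 = 168.
FV = 60,500 × (1 + 0.002)^168 = 84,631.6079

$84,631.61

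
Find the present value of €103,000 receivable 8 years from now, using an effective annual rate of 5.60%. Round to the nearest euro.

Discount factor = (1+0.056)^(−8) = 0.646679; PV = 103,000 × 0.646679 = 66,607.9211

€66,608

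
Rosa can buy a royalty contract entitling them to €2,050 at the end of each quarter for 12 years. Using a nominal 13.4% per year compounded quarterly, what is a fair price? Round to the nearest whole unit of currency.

€48,610

i = 0.134/4 = 0.0335 per quarter; n = 12·4 = 48.
PV = 2050 × [1 − (1+0.0335)^(−48)] / 0.0335 = 2050 × 23.712390 = 48,610.3990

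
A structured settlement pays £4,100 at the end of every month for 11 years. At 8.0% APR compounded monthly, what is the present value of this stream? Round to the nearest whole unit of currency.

£359,162

Periodic rate i = 0.08/12 = 0.00666667; n = 11 × 12 = 132 periods.
Annuity factor a(132|0.00666667) = 87.600600; PV = 4100 × 87.600600 = 359,162.4612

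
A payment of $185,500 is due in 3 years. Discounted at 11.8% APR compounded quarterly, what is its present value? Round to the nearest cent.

i = 0.118/4 = 0.0295 per quarter; n = 3·4 = 12.
Discount factor = (1+0.0295)^(−12) = 0.705479; PV = 185,500 × 0.705479 = 130,866.2635

$130,866.26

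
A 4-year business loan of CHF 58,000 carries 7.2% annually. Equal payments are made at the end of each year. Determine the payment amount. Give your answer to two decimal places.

PMT = 58000 / ( [1 − (1+0.072)^(−4)] / 0.072 ) = 58000 / 3.371974 = 17,200.6075

CHF 17,200.61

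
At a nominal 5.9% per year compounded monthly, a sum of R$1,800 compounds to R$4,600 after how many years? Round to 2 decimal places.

15.94 years

Periodic rate i = 0.059/12 = 0.00491667.
n = ln(4600/1800) / ln(1+0.00491667) = ln(2.55556) / 0.004905 = 191.3033 months
= 191.3033/12 years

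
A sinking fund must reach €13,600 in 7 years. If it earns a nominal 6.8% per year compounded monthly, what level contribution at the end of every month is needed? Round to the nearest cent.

Periodic rate i = 0.068/12 = 0.00566667; n = 7 × 12 = 84 periods.
PMT = 13600 / ( [(1+0.00566667)^84 − 1] / 0.00566667 ) = 13600 / 107.199139 = 126.8667

€126.87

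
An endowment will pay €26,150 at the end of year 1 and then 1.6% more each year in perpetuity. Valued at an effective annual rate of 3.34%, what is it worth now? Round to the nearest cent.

€1,502,873.56

PV = PMT / (i − g) = 26150 / (0.0334 − 0.016) = 26150 / 0.017400 = 1,502,873.5632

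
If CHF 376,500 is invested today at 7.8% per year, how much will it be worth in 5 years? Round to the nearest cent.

CHF 548,098.72

FV = 376,500 × (1 + 0.078)^5 = 548,098.7161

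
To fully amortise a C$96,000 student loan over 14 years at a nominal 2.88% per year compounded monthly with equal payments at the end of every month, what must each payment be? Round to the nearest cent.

C$695.03

Periodic rate i = 0.0288/12 = 0.0024; n = 14 × 12 = 168 periods.
PMT = 96000 / ( [1 − (1+0.0024)^(−168)] / 0.0024 ) = 96000 / 138.124457 = 695.0254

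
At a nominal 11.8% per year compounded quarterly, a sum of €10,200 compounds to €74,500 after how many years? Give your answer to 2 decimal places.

Periodic rate i = 0.118/4 = 0.0295.
n = ln(74500/10200) / ln(1+0.0295) = ln(7.30392) / 0.029073 = 68.3932 quarters
= 68.3932/4 years

17.10 years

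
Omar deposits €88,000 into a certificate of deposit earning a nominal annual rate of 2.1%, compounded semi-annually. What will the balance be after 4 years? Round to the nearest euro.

i = 0.021/2 = 0.0105 per half-year; n = 4·2 = 8.
FV = PV·(1+i)^n = 88,000 × 1.087153 = 95,669.4363

€95,669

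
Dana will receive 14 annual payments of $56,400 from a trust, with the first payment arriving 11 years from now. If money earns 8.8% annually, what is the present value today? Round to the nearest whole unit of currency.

PV at t=10 (ordinary 14-year annuity): 56400 × a(14|0.088) = 56400 × 7.874541 = 444,124.1337
PV₀ = 444,124.1337 / (1+0.088)^10 = 444,124.1337 / 2.324283 = 191,080.0823

$191,080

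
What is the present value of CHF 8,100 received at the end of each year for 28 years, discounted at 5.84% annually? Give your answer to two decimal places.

CHF 110,392.73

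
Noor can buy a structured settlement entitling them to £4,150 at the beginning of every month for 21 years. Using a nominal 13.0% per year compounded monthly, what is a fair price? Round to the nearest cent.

i = 0.13/12 = 0.0108333 per month; n = 21·12 = 252.
PV = PMT · [1 − (1+i)^(−n)] / i × (1+i) = 4150 · 87.132228 = 361,598.7451
(Beginning-of-period payments → annuity-due factor ×(1+i).)

£361,598.75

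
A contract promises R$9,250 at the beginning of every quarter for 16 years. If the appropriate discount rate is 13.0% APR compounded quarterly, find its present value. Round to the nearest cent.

Periodic rate i = 0.13/4 = 0.0325; n = 16 × 4 = 64 periods.
Annuity factor a(64|0.0325) × (1+i) = 27.666785; PV = 9250 × 27.666785 = 255,917.7622
Payments are at the start of each period, so multiply by (1+i).

R$255,917.76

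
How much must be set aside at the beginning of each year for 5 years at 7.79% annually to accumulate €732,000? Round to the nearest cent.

PMT = 732000 / ( [(1+0.0779)^5 − 1] / 0.0779 × (1+i) ) = 732000 / 6.297183 = 116,242.4539

€116,242.45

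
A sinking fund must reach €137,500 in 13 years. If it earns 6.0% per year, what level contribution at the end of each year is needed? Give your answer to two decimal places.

€7,282.01

FV-annuity factor = 18.882138; PMT = 137500 / 18.882138 = 7,282.0145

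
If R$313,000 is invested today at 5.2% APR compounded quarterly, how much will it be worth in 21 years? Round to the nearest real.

With 4 periods per year: i = 0.013, n = 84.
FV = PV·(1+i)^n = 313,000 × 2.959330 = 926,270.3187

R$926,270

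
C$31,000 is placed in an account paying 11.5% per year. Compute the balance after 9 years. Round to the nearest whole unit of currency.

31,000 × (1+0.115)^9 = 31,000 × 2.663629 = 82,572.5127

C$82,573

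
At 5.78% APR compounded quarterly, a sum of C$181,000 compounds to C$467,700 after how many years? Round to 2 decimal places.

16.54 years

Periodic rate i = 0.0578/4 = 0.01445.
n = ln(467700/181000) / ln(1+0.01445) = ln(2.58398) / 0.014347 = 66.1711 quarters
= 66.1711/4 years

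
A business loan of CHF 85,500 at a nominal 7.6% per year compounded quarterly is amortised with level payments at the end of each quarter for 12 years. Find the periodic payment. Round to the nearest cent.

CHF 2,731.04

With 4 periods per year: i = 0.019, n = 48.
PMT = 85500 / ( [1 − (1+0.019)^(−48)] / 0.019 ) = 85500 / 31.306749 = 2,731.0405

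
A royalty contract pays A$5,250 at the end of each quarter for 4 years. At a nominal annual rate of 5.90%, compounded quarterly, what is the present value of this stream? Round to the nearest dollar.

With 4 periods per year: i = 0.01475, n = 16.
PV = 5250 × [1 − (1+0.01475)^(−16)] / 0.01475 = 5250 × 14.159790 = 74,338.8996

A$74,339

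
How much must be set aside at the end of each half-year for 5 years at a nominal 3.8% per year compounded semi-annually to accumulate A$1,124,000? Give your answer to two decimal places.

A$103,121.22

i = 0.038/2 = 0.019 per half-year; n = 5·2 = 10.
PMT = 1.124e+06 / ( [(1+0.019)^10 − 1] / 0.019 ) = 1.124e+06 / 10.899794 = 103,121.2173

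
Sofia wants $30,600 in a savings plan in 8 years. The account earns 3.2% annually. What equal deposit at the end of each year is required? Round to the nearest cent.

$3,416.82

FV-annuity factor = 8.955697; PMT = 30600 / 8.955697 = 3,416.8193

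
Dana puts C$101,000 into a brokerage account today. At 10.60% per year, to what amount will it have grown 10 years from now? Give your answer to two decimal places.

FV = 101,000 × (1 + 0.106)^10 = 276,613.0361

C$276,613.04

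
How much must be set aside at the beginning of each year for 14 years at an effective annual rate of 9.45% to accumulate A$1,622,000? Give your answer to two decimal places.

A$55,132.65

FV-annuity factor × (1+i) = 29.419955; PMT = 1.622e+06 / 29.419955 = 55,132.6466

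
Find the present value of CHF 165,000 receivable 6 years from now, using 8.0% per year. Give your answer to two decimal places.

CHF 103,977.99

PV = FV·(1+i)^(−n) = 165,000 × 0.630170 = 103,977.9884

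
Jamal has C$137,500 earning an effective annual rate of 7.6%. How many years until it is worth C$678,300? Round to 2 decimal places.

(1+i)^n = 678300/137500 = 4.93309, so n = ln 4.93309 / ln 1.076 = 21.7878 years

21.79 years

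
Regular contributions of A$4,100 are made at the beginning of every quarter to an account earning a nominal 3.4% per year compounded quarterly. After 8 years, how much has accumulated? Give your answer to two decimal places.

i = 0.034/4 = 0.0085 per quarter; n = 8·4 = 32.
FV = 4100 × [(1+0.0085)^32 − 1] / 0.0085 × (1+i) = 4100 × 36.908616 = 151,325.3244
(Beginning-of-period payments → annuity-due factor ×(1+i).)

A$151,325.32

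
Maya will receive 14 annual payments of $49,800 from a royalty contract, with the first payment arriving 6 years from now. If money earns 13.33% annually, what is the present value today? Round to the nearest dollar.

Value one period before first payment (t=5): 49800 × [1 − (1+0.1333)^(−14)] / 0.1333 = 49800 × 6.200683 = 308,794.0333
Discount back 5 years: 308,794.0333 × (1+0.1333)^(−5) = 308,794.0333 × 0.534904 = 165,175.0535

$165,175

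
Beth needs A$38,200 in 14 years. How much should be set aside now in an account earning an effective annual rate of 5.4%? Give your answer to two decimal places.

PV = 38,200 / (1 + 0.054)^14 = 38,200 / 2.088183 = 18,293.4160

A$18,293.42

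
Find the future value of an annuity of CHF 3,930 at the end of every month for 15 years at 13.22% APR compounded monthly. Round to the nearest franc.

With 12 periods per year: i = 0.0110167, n = 180.
FV = PMT · [(1+i)^n − 1] / i = 3930 · 561.527114 = 2,206,801.5568

CHF 2,206,802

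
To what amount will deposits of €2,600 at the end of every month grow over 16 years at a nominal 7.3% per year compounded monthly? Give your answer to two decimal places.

€942,067.98

i = 0.073/12 = 0.00608333 per month; n = 16·12 = 192.
FV = 2600 × [(1+0.00608333)^192 − 1] / 0.00608333 = 2600 × 362.333839 = 942,067.9821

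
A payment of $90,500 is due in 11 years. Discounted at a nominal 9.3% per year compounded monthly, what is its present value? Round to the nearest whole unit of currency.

$32,665

i = 0.093/12 = 0.00775 per month; n = 11·12 = 132.
PV = 90,500 / (1 + 0.00775)^132 = 90,500 / 2.770579 = 32,664.6552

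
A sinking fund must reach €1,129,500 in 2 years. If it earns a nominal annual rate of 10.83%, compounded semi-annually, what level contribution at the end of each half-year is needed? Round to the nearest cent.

€260,446.23

Periodic rate i = 0.1083/2 = 0.05415; n = 2 × 2 = 4 periods.
PMT = 1.1295e+06 / ( [(1+0.05415)^4 − 1] / 0.05415 ) = 1.1295e+06 / 4.336788 = 260,446.2302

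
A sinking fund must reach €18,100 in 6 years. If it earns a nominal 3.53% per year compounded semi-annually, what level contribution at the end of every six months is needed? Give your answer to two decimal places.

€1,367.46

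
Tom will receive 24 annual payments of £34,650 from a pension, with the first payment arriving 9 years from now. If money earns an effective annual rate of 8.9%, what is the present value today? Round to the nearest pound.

PV at t=8 (ordinary 24-year annuity): 34650 × a(24|0.089) = 34650 × 9.784041 = 339,017.0242
Discount back 8 years: 339,017.0242 × (1+0.089)^(−8) = 339,017.0242 × 0.505565 = 171,395.1267

£171,395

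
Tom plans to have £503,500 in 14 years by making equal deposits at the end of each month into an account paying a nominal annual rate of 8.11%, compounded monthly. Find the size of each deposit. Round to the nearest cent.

£1,619.96

i = 0.0811/12 = 0.00675833 per month; n = 14·12 = 168.
PMT = 503500 / ( [(1+0.00675833)^168 − 1] / 0.00675833 ) = 503500 / 310.809327 = 1,619.9643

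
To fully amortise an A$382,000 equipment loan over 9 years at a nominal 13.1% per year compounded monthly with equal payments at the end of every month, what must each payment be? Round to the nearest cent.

With 12 periods per year: i = 0.0109167, n = 108.
Annuity-PV factor = 63.246632; PMT = 382000 / 63.246632 = 6,039.8473

A$6,039.85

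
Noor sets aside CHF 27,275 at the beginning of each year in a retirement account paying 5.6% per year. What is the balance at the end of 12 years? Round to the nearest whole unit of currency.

FV = 27275 × [(1+0.056)^12 − 1] / 0.056 × (1+i) = 27275 × 17.404119 = 474,697.3378
Payments are at the start of each period, so multiply by (1+i).

CHF 474,697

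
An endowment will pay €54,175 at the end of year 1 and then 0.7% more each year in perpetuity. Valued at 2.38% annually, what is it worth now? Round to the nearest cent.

€3,224,702.38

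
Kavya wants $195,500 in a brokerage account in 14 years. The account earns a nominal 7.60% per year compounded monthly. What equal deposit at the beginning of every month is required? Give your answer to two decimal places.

With 12 periods per year: i = 0.00633333, n = 168.
PMT = 195500 / ( [(1+0.00633333)^168 − 1] / 0.00633333 × (1+i) ) = 195500 / 300.030253 = 651.6010

$651.60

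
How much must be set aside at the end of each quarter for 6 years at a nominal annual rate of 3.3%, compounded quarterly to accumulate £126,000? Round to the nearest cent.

i = 0.033/4 = 0.00825 per quarter; n = 6·4 = 24.
PMT = 126000 / ( [(1+0.00825)^24 − 1] / 0.00825 ) = 126000 / 26.420927 = 4,768.9469

£4,768.95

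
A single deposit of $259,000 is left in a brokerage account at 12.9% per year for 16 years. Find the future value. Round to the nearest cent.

FV = PV·(1+i)^n = 259,000 × 6.967919 = 1,804,690.9267

$1,804,690.93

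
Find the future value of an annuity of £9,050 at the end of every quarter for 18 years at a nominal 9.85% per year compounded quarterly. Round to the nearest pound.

£1,750,598

Periodic rate i = 0.0985/4 = 0.024625; n = 18 × 4 = 72 periods.
FV = 9050 × [(1+0.024625)^72 − 1] / 0.024625 = 9050 × 193.436217 = 1,750,597.7595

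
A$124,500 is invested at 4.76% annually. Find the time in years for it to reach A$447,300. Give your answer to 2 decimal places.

27.50 years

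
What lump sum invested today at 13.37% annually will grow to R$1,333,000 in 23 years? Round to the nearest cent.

Discount factor = (1+0.1337)^(−23) = 0.055788; PV = 1,333,000 × 0.055788 = 74,365.7182

R$74,365.72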